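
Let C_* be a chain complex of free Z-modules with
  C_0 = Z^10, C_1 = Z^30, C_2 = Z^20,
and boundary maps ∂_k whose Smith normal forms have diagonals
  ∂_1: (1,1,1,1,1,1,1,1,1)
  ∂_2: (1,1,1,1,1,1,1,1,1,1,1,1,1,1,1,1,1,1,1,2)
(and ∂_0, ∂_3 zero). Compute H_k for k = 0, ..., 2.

H_0: b_0 = 10 − 0 − 9 = 1; torsion from ∂_1 factors > 1: none. So H_0 ≅ Z.
H_1: b_1 = 30 − 9 − 20 = 1; torsion from ∂_2 factors > 1: [2]. So H_1 ≅ Z ⊕ Z/2.
H_2: b_2 = 20 − 20 − 0 = 0; torsion from ∂_3 factors > 1: none. So H_2 ≅ 0.

H_0 ≅ Z,  H_1 ≅ Z ⊕ Z/2,  H_2 = 0.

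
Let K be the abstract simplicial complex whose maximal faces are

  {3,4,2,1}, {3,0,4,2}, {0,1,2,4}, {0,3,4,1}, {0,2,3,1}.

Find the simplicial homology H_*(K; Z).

Order the vertices as 0 < 1 < 2 < 3 < 4. Listing each simplex with vertices in this order, K has dimension 3 with simplices:

  0-simplices (5): [0], [1], [2], [3], [4]
  1-simplices (10): [0,1], [0,2], [0,3], [0,4], [1,2], [1,3], [1,4], [2,3], [2,4], [3,4]
  2-simplices (10): [0,1,2], [0,1,3], [0,1,4], [0,2,3], [0,2,4], [0,3,4], [1,2,3], [1,2,4], [1,3,4], [2,3,4]
  3-simplices (5): [0,1,2,3], [0,1,2,4], [0,1,3,4], [0,2,3,4], [1,2,3,4]

so the chain groups are C_0 ≅ Z^5, C_1 ≅ Z^10, C_2 ≅ Z^10, C_3 ≅ Z^5.

The boundary map ∂_1: C_1 → C_0 sends each edge [p,q] (with p < q) to q − p. For instance
  ∂[0,1] = [1] − [0].
The 5×10 boundary matrix has rank 4 and Smith normal form diag(1,1,1,1).

∂_2: C_2 → C_1 sends each 2-simplex [p,q,r] to [q,r] − [p,r] + [p,q]. For instance
  ∂[1,2,4] = [2,4] − [1,4] + [1,2],
  ∂[0,1,4] = [1,4] − [0,4] + [0,1].
The 10×10 boundary matrix has rank 6 and Smith normal form diag(1,1,1,1,1,1).

∂_3: C_3 → C_2 sends each 3-simplex σ to the alternating sum Σ_i (−1)^i (σ with its i-th vertex removed). For instance
  ∂[1,2,3,4] = [2,3,4] − [1,3,4] + [1,2,4] − [1,2,3],
  ∂[0,1,2,3] = [1,2,3] − [0,2,3] + [0,1,3] − [0,1,2].
As a 10×5 matrix over Z this has rank 4, with invariant factors (1,1,1,1).

Reading off H_k = ker ∂_k / im ∂_{k+1}:

  H_0: rank C_0 − rank ∂_1 = 5 − 4 = 1, and the invariant factors of ∂_1 are all 1, so H_0 = Z.
  H_1: rank ker ∂_1 − rank ∂_2 = (10 − 4) − 6 = 0, and the invariant factors of ∂_2 are all 1, so H_1 = 0.
  H_2: rank ker ∂_2 − rank ∂_3 = (10 − 6) − 4 = 0, and the invariant factors of ∂_3 are all 1, so H_2 = 0.
  H_3: rank ker ∂_3 − rank ∂_4 = (5 − 4) − 0 = 1, and there is no ∂_4, so H_3 = Z.

As a check, the Euler characteristic is 5 − 10 + 10 − 5 = 0, which agrees with 1 − 0 + 0 − 1 = 0.
(K is a triangulation of the 3-sphere S^3.)

H_0 = Z,  H_1 = 0,  H_2 = 0,  H_3 = Z.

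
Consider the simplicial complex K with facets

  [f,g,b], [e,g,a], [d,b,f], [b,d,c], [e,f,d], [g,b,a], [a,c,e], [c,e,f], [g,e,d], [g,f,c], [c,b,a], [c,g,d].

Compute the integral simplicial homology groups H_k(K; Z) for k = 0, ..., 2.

K has 7 vertices, 18 edges, 12 triangles.
rank ∂_0 = 0, rank ∂_1 = 6 ⇒ b_0 = 7 − 0 − 6 = 1; all invariant factors of ∂_1 are 1 so no torsion. So H_0 ≅ Z.
rank ∂_1 = 6, rank ∂_2 = 12 ⇒ b_1 = 18 − 6 − 12 = 0; ∂_2 has invariant factor(s) [2] giving torsion. So H_1 ≅ Z/2.
rank ∂_2 = 12, rank ∂_3 = 0 ⇒ b_2 = 12 − 12 − 0 = 0. So H_2 ≅ 0.

H_0 ≅ Z,  H_1 ≅ Z/2,  H_2 = 0.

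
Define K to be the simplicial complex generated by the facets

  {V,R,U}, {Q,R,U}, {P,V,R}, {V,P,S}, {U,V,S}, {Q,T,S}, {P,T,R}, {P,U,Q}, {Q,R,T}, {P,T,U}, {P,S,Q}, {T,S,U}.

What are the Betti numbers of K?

b_0 = 1, b_1 = 0, b_2 = 0.

K has 7 vertices, 18 edges, 12 triangles.
rank ∂_0 = 0, rank ∂_1 = 6 ⇒ b_0 = 7 − 0 − 6 = 1; all invariant factors of ∂_1 are 1 so no torsion. So H_0 = Z.
rank ∂_1 = 6, rank ∂_2 = 12 ⇒ b_1 = 18 − 6 − 12 = 0; ∂_2 has invariant factor(s) [2] giving torsion. So H_1 = Z/2.
rank ∂_2 = 12, rank ∂_3 = 0 ⇒ b_2 = 12 − 12 − 0 = 0. So H_2 = 0.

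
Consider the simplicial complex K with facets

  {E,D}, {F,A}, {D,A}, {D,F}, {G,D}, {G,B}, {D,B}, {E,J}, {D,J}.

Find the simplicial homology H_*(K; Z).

H_0 ≅ Z,  H_1 ≅ Z^3.

Fix the vertex order A < B < D < E < F < G < J and write every simplex with vertices in increasing order. Then dim K = 1 and the simplices of K are:

  0-simplices (7): A, B, D, E, F, G, J
  1-simplices (9): AD, AF, BD, BG, DE, DF, DG, DJ, EJ

giving chain groups C_0 ≅ Z^7, C_1 ≅ Z^9.

∂_1: C_1 → C_0 maps an edge to its endpoints' difference, ∂[p,q] = q − p. For instance
  ∂DF = F − D.
This gives a 7×9 integer matrix of rank 6; reducing to Smith normal form yields diagonal entries (1,1,1,1,1,1).

Now H_k = ker ∂_k / im ∂_{k+1}, so:

  H_0: rank C_0 − rank ∂_1 = 7 − 6 = 1, and the invariant factors of ∂_1 are all 1, so H_0 ≅ Z.
  H_1: rank ker ∂_1 − rank ∂_2 = (9 − 6) − 0 = 3, and there is no ∂_2, so H_1 ≅ Z^3.

As a check, the Euler characteristic is 7 − 9 = -2, which agrees with 1 − 3 = -2.
(K is a triangulation of a wedge of 3 circles.)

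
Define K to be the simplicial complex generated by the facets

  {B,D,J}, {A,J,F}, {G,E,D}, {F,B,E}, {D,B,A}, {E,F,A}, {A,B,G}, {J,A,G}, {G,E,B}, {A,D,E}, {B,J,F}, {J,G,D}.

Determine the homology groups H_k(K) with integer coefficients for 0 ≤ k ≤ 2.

H_0 ≅ Z,  H_1 ≅ Z/2,  H_2 = 0.

Take the total order A < B < D < E < F < G < J on the vertex set. Then K (dimension 2) consists of the simplices:

  0-simplices (7): A, B, D, E, F, G, J
  1-simplices (18): AB, AD, AE, AF, AG, AJ, BD, BE, BF, BG, BJ, DE, DG, DJ, EF, EG, FJ, GJ
  2-simplices (12): ABD, ABG, ADE, AEF, AFJ, AGJ, BDJ, BEF, BEG, BFJ, DEG, DGJ

so the chain groups are C_0 ≅ Z^7, C_1 ≅ Z^18, C_2 ≅ Z^12.

Boundary ∂_1: C_1 → C_0 is given by ∂[p,q] = [q] − [p]. For instance
  ∂BG = G − B.
The 7×18 boundary matrix has rank 6 and Smith normal form diag(1,1,1,1,1,1).

The boundary map ∂_2: C_2 → C_1 sends each 2-simplex [p,q,r] to [q,r] − [p,r] + [p,q]. For instance
  ∂BEF = EF − BF + BE,
  ∂DEG = EG − DG + DE.
This gives a 18×12 integer matrix of rank 12; reducing to Smith normal form yields diagonal entries (1,1,1,1,1,1,1,1,1,1,1,2).

Reading off H_k = ker ∂_k / im ∂_{k+1}:

  H_0: rank C_0 − rank ∂_1 = 7 − 6 = 1, and the invariant factors of ∂_1 are all 1, so H_0 = Z.
  H_1: rank ker ∂_1 − rank ∂_2 = (18 − 6) − 12 = 0, and ∂_2 has invariant factor 2 > 1, so H_1 = Z/2.
  H_2: rank ker ∂_2 − rank ∂_3 = (12 − 12) − 0 = 0, and there is no ∂_3, so H_2 = 0.

(K is a triangulation of the real projective plane RP^2.)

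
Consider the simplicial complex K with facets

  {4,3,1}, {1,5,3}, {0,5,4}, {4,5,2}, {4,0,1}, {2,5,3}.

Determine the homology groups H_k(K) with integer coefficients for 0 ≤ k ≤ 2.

We work with the vertex ordering 0 < 1 < 2 < 3 < 4 < 5. The simplices of K, each written with vertices in increasing order, are:

  0-simplices (6): [0], [1], [2], [3], [4], [5]
  1-simplices (12): [0,1], [0,4], [0,5], [1,3], [1,4], [1,5], [2,3], [2,4], [2,5], [3,4], [3,5], [4,5]
  2-simplices (6): [0,1,4], [0,4,5], [1,3,4], [1,3,5], [2,3,5], [2,4,5]

giving chain groups C_0 ≅ Z^6, C_1 ≅ Z^12, C_2 ≅ Z^6.

The boundary map ∂_1: C_1 → C_0 sends each edge [p,q] (with p < q) to q − p. For instance
  ∂[0,1] = [1] − [0].
As a 6×12 matrix over Z this has rank 5, with invariant factors (1,1,1,1,1).

∂_2: C_2 → C_1 acts by ∂[p,q,r] = [q,r] − [p,r] + [p,q]. For instance
  ∂[0,4,5] = [4,5] − [0,5] + [0,4],
  ∂[0,1,4] = [1,4] − [0,4] + [0,1].
As a 12×6 matrix over Z this has rank 6, with invariant factors (1,1,1,1,1,1).

Reading off H_k = ker ∂_k / im ∂_{k+1}:

  H_0: rank C_0 − rank ∂_1 = 6 − 5 = 1, and the invariant factors of ∂_1 are all 1, so H_0 = Z.
  H_1: rank ker ∂_1 − rank ∂_2 = (12 − 5) − 6 = 1, and the invariant factors of ∂_2 are all 1, so H_1 = Z.
  H_2: rank ker ∂_2 − rank ∂_3 = (6 − 6) − 0 = 0, and there is no ∂_3, so H_2 = 0.

As a check, the Euler characteristic is 6 − 12 + 6 = 0, which agrees with 1 − 1 + 0 = 0.
(K is a triangulation of the cylinder S^1 x I.)

H_0 ≅ Z,  H_1 ≅ Z,  H_2 = 0.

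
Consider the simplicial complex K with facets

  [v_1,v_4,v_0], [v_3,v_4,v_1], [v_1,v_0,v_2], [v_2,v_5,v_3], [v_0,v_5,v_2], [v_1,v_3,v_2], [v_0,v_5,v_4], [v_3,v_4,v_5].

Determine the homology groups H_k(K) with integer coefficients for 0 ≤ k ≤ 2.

H_0 = Z,  H_1 = 0,  H_2 = Z.

Order the vertices as v_0 < v_1 < v_2 < v_3 < v_4 < v_5. Listing each simplex with vertices in this order, K has dimension 2 with simplices:

  0-simplices (6): [v_0], [v_1], [v_2], [v_3], [v_4], [v_5]
  1-simplices (12): [v_0,v_1], [v_0,v_2], [v_0,v_4], [v_0,v_5], [v_1,v_2], [v_1,v_3], [v_1,v_4], [v_2,v_3], [v_2,v_5], [v_3,v_4], [v_3,v_5], [v_4,v_5]
  2-simplices (8): [v_0,v_1,v_2], [v_0,v_1,v_4], [v_0,v_2,v_5], [v_0,v_4,v_5], [v_1,v_2,v_3], [v_1,v_3,v_4], [v_2,v_3,v_5], [v_3,v_4,v_5]

Hence C_0 ≅ Z^6, C_1 ≅ Z^12, C_2 ≅ Z^8.

The boundary map ∂_1: C_1 → C_0 maps an edge to its endpoints' difference, ∂[p,q] = q − p.
The 6×12 boundary matrix has rank 5 and Smith normal form diag(1,1,1,1,1).

∂_2: C_2 → C_1 sends each 2-simplex [p,q,r] to [q,r] − [p,r] + [p,q]. For instance
  ∂[v_0,v_4,v_5] = [v_4,v_5] − [v_0,v_5] + [v_0,v_4],
  ∂[v_1,v_2,v_3] = [v_2,v_3] − [v_1,v_3] + [v_1,v_2].
As a 12×8 matrix over Z this has rank 7, with invariant factors (1,1,1,1,1,1,1).

From H_k ≅ ker(∂_k) / im(∂_{k+1}) we obtain:

  H_0: rank C_0 − rank ∂_1 = 6 − 5 = 1, and the invariant factors of ∂_1 are all 1, so H_0 ≅ Z.
  H_1: rank ker ∂_1 − rank ∂_2 = (12 − 5) − 7 = 0, and the invariant factors of ∂_2 are all 1, so H_1 ≅ 0.
  H_2: rank ker ∂_2 − rank ∂_3 = (8 − 7) − 0 = 1, and there is no ∂_3, so H_2 ≅ Z.

(K is a triangulation of the 2-sphere S^2.)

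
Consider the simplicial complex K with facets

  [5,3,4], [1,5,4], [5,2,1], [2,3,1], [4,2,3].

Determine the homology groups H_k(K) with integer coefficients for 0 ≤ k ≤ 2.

We work with the vertex ordering 1 < 2 < 3 < 4 < 5. The simplices of K, each written with vertices in increasing order, are:

  0-simplices (5): [1], [2], [3], [4], [5]
  1-simplices (10): [1,2], [1,3], [1,4], [1,5], [2,3], [2,4], [2,5], [3,4], [3,5], [4,5]
  2-simplices (5): [1,2,3], [1,2,5], [1,4,5], [2,3,4], [3,4,5]

giving chain groups C_0 ≅ Z^5, C_1 ≅ Z^10, C_2 ≅ Z^5.

The boundary map ∂_1: C_1 → C_0 is given by ∂[p,q] = [q] − [p].
The 5×10 boundary matrix has rank 4 and Smith normal form diag(1,1,1,1).

Boundary ∂_2: C_2 → C_1 acts by ∂[p,q,r] = [q,r] − [p,r] + [p,q]. For instance
  ∂[1,4,5] = [4,5] − [1,5] + [1,4],
  ∂[1,2,5] = [2,5] − [1,5] + [1,2].
This gives a 10×5 integer matrix of rank 5; reducing to Smith normal form yields diagonal entries (1,1,1,1,1).

Now H_k = ker ∂_k / im ∂_{k+1}, so:

  H_0: rank C_0 − rank ∂_1 = 5 − 4 = 1, and the invariant factors of ∂_1 are all 1, so H_0 ≅ Z.
  H_1: rank ker ∂_1 − rank ∂_2 = (10 − 4) − 5 = 1, and the invariant factors of ∂_2 are all 1, so H_1 ≅ Z.
  H_2: rank ker ∂_2 − rank ∂_3 = (5 − 5) − 0 = 0, and there is no ∂_3, so H_2 ≅ 0.

H_0 ≅ Z,  H_1 ≅ Z,  H_2 = 0.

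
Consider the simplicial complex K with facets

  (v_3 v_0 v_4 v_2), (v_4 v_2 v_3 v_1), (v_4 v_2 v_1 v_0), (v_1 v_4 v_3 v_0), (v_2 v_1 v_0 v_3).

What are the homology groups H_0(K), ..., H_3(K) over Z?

H_0 ≅ Z,  H_1 = 0,  H_2 = 0,  H_3 ≅ Z.

K has 5 vertices, 10 edges, 10 triangles, 5 3-simplices.
rank ∂_0 = 0, rank ∂_1 = 4 ⇒ b_0 = 5 − 0 − 4 = 1; all invariant factors of ∂_1 are 1 so no torsion. So H_0 ≅ Z.
rank ∂_1 = 4, rank ∂_2 = 6 ⇒ b_1 = 10 − 4 − 6 = 0; all invariant factors of ∂_2 are 1 so no torsion. So H_1 ≅ 0.
rank ∂_2 = 6, rank ∂_3 = 4 ⇒ b_2 = 10 − 6 − 4 = 0; all invariant factors of ∂_3 are 1 so no torsion. So H_2 ≅ 0.
rank ∂_3 = 4, rank ∂_4 = 0 ⇒ b_3 = 5 − 4 − 0 = 1. So H_3 ≅ Z.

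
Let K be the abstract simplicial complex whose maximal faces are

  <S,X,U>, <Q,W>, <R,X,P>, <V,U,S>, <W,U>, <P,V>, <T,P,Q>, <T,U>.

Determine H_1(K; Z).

H_1 ≅ Z^3.

Order the vertices as P < Q < R < S < T < U < V < W < X. Listing each simplex with vertices in this order, K has dimension 2 with simplices:

  0-simplices (9): P, Q, R, S, T, U, V, W, X
  1-simplices (15): PQ, PR, PT, PV, PX, QT, QW, RX, SU, SV, SX, TU, UV, UW, UX
  2-simplices (4): PQT, PRX, SUV, SUX

Hence C_0 ≅ Z^9, C_1 ≅ Z^15, C_2 ≅ Z^4.

Boundary ∂_1: C_1 → C_0 is given by ∂[p,q] = [q] − [p].
The 9×15 boundary matrix has rank 8 and Smith normal form diag(1,1,1,1,1,1,1,1).

Boundary ∂_2: C_2 → C_1 sends each 2-simplex [p,q,r] to [q,r] − [p,r] + [p,q]. For instance
  ∂PRX = RX − PX + PR,
  ∂SUX = UX − SX + SU.
This gives a 15×4 integer matrix of rank 4; reducing to Smith normal form yields diagonal entries (1,1,1,1).

Computing H_k = (kernel of ∂_k) / (image of ∂_{k+1}):

  H_1: rank ker ∂_1 − rank ∂_2 = (15 − 8) − 4 = 3, and the invariant factors of ∂_2 are all 1, so H_1 ≅ Z^3.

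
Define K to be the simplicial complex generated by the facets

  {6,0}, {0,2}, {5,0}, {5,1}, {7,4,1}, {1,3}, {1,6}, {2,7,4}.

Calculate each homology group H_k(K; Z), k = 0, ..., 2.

H_0 = Z,  H_1 = Z^2,  H_2 = 0.

Fix the vertex order 0 < 1 < 2 < 3 < 4 < 5 < 6 < 7 and write every simplex with vertices in increasing order. Then dim K = 2 and the simplices of K are:

  0-simplices (8): [0], [1], [2], [3], [4], [5], [6], [7]
  1-simplices (11): [0,2], [0,5], [0,6], [1,3], [1,4], [1,5], [1,6], [1,7], [2,4], [2,7], [4,7]
  2-simplices (2): [1,4,7], [2,4,7]

giving chain groups C_0 ≅ Z^8, C_1 ≅ Z^11, C_2 ≅ Z^2.

∂_1: C_1 → C_0 maps an edge to its endpoints' difference, ∂[p,q] = q − p.
The resulting 8×11 matrix has rank 7, and its Smith normal form has invariant factors (1,1,1,1,1,1,1).

The boundary map ∂_2: C_2 → C_1 maps a triangle to the signed sum of its edges. For instance
  ∂[1,4,7] = [4,7] − [1,7] + [1,4],
  ∂[2,4,7] = [4,7] − [2,7] + [2,4].
As a 11×2 matrix over Z this has rank 2, with invariant factors (1,1).

Computing H_k = (kernel of ∂_k) / (image of ∂_{k+1}):

  H_0: rank C_0 − rank ∂_1 = 8 − 7 = 1, and the invariant factors of ∂_1 are all 1, so H_0 = Z.
  H_1: rank ker ∂_1 − rank ∂_2 = (11 − 7) − 2 = 2, and the invariant factors of ∂_2 are all 1, so H_1 = Z^2.
  H_2: rank ker ∂_2 − rank ∂_3 = (2 − 2) − 0 = 0, and there is no ∂_3, so H_2 = 0.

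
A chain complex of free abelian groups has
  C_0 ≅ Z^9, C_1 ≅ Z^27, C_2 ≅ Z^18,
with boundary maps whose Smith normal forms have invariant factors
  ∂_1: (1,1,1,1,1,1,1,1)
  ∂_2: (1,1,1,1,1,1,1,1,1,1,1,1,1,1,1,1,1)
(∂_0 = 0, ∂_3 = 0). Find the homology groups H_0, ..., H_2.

H_0 ≅ Z,  H_1 ≅ Z^2,  H_2 ≅ Z.

H_0: b_0 = 9 − 0 − 8 = 1; torsion from ∂_1 factors > 1: none. So H_0 ≅ Z.
H_1: b_1 = 27 − 8 − 17 = 2; torsion from ∂_2 factors > 1: none. So H_1 ≅ Z^2.
H_2: b_2 = 18 − 17 − 0 = 1; torsion from ∂_3 factors > 1: none. So H_2 ≅ Z.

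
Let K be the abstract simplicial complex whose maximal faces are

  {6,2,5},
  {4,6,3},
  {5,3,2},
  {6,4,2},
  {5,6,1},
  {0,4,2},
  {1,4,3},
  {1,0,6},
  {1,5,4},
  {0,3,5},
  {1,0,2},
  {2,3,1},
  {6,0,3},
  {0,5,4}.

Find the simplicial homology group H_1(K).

K has 7 vertices, 21 edges, 14 triangles.
rank ∂_1 = 6, rank ∂_2 = 13 ⇒ b_1 = 21 − 6 − 13 = 2; all invariant factors of ∂_2 are 1 so no torsion. So H_1 ≅ Z^2.

H_1 ≅ Z^2.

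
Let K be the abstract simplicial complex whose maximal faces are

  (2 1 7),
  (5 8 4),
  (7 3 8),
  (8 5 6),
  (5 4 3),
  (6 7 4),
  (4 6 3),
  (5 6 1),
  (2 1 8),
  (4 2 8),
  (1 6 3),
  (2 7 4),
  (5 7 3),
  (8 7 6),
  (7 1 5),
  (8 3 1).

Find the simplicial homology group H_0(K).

H_0 ≅ Z.

Fix the vertex order 1 < 2 < 3 < 4 < 5 < 6 < 7 < 8 and write every simplex with vertices in increasing order. Then dim K = 2 and the simplices of K are:

  0-simplices (8): [1], [2], [3], [4], [5], [6], [7], [8]
  1-simplices (24): (24 of them)
  2-simplices (16): [1,2,7], [1,2,8], [1,3,6], [1,3,8], [1,5,6], [1,5,7], [2,4,7], [2,4,8], [3,4,5], [3,4,6], [3,5,7], [3,7,8], [4,5,8], [4,6,7], [5,6,8], [6,7,8]

so the chain groups are C_0 ≅ Z^8, C_1 ≅ Z^24, C_2 ≅ Z^16.

∂_1: C_1 → C_0 sends each edge [p,q] (with p < q) to q − p. For instance
  ∂[1,6] = [6] − [1].
This gives a 8×24 integer matrix of rank 7; reducing to Smith normal form yields diagonal entries (1,1,1,1,1,1,1).

The boundary map ∂_2: C_2 → C_1 sends each 2-simplex [p,q,r] to [q,r] − [p,r] + [p,q]. For instance
  ∂[1,2,7] = [2,7] − [1,7] + [1,2],
  ∂[4,5,8] = [5,8] − [4,8] + [4,5].
As a 24×16 matrix over Z this has rank 15, with invariant factors (1,1,1,1,1,1,1,1,1,1,1,1,1,1,1).

From H_k ≅ ker(∂_k) / im(∂_{k+1}) we obtain:

  H_0: rank C_0 − rank ∂_1 = 8 − 7 = 1, and the invariant factors of ∂_1 are all 1, so H_0 = Z.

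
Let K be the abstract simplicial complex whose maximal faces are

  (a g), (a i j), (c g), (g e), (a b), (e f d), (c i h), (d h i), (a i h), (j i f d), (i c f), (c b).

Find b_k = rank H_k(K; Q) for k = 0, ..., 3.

Take the total order a < b < c < d < e < f < g < h < i < j on the vertex set. Then K (dimension 3) consists of the simplices:

  0-simplices (10): a, b, c, d, e, f, g, h, i, j
  1-simplices (21): ab, ag, ah, ai, aj, bc, cf, cg, ch, ci, de, df, dh, di, dj, ef, eg, fi, fj, hi, ij
  2-simplices (10): ahi, aij, cfi, chi, def, dfi, dfj, dhi, dij, fij
  3-simplices (1): dfij

Hence C_0 ≅ Z^10, C_1 ≅ Z^21, C_2 ≅ Z^10, C_3 ≅ Z^1.

Boundary ∂_1: C_1 → C_0 is given by ∂[p,q] = [q] − [p]. For instance
  ∂ci = i − c.
The resulting 10×21 matrix has rank 9, and its Smith normal form has invariant factors (1,1,1,1,1,1,1,1,1).

∂_2: C_2 → C_1 sends each 2-simplex [p,q,r] to [q,r] − [p,r] + [p,q]. For instance
  ∂aij = ij − aj + ai,
  ∂ahi = hi − ai + ah.
The 21×10 boundary matrix has rank 9 and Smith normal form diag(1,1,1,1,1,1,1,1,1).

Boundary ∂_3: C_3 → C_2 sends each 3-simplex σ to the alternating sum Σ_i (−1)^i (σ with its i-th vertex removed). For instance
  ∂dfij = fij − dij + dfj − dfi.
This gives a 10×1 integer matrix of rank 1; reducing to Smith normal form yields diagonal entries (1).

Computing H_k = (kernel of ∂_k) / (image of ∂_{k+1}):

  H_0: rank C_0 − rank ∂_1 = 10 − 9 = 1, and the invariant factors of ∂_1 are all 1, so H_0 = Z.
  H_1: rank ker ∂_1 − rank ∂_2 = (21 − 9) − 9 = 3, and the invariant factors of ∂_2 are all 1, so H_1 = Z^3.
  H_2: rank ker ∂_2 − rank ∂_3 = (10 − 9) − 1 = 0, and the invariant factors of ∂_3 are all 1, so H_2 = 0.
  H_3: rank ker ∂_3 − rank ∂_4 = (1 − 1) − 0 = 0, and there is no ∂_4, so H_3 = 0.

As a check, the Euler characteristic is 10 − 21 + 10 − 1 = -2, which agrees with 1 − 3 + 0 − 0 = -2.

Hence the Betti numbers are b_0 = 1, b_1 = 3, b_2 = 0, b_3 = 0.

b_0 = 1, b_1 = 3, b_2 = 0, b_3 = 0.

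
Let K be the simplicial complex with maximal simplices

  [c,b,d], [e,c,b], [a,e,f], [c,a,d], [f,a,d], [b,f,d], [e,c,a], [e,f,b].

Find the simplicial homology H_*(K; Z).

H_0 = Z,  H_1 = 0,  H_2 = Z.

Take the total order a < b < c < d < e < f on the vertex set. Then K (dimension 2) consists of the simplices:

  0-simplices (6): a, b, c, d, e, f
  1-simplices (12): ac, ad, ae, af, bc, bd, be, bf, cd, ce, df, ef
  2-simplices (8): acd, ace, adf, aef, bcd, bce, bdf, bef

giving chain groups C_0 ≅ Z^6, C_1 ≅ Z^12, C_2 ≅ Z^8.

∂_1: C_1 → C_0 maps an edge to its endpoints' difference, ∂[p,q] = q − p.
The 6×12 boundary matrix has rank 5 and Smith normal form diag(1,1,1,1,1).

∂_2: C_2 → C_1 maps a triangle to the signed sum of its edges. For instance
  ∂bdf = df − bf + bd,
  ∂acd = cd − ad + ac.
The 12×8 boundary matrix has rank 7 and Smith normal form diag(1,1,1,1,1,1,1).

From H_k ≅ ker(∂_k) / im(∂_{k+1}) we obtain:

  H_0: rank C_0 − rank ∂_1 = 6 − 5 = 1, and the invariant factors of ∂_1 are all 1, so H_0 = Z.
  H_1: rank ker ∂_1 − rank ∂_2 = (12 − 5) − 7 = 0, and the invariant factors of ∂_2 are all 1, so H_1 = 0.
  H_2: rank ker ∂_2 − rank ∂_3 = (8 − 7) − 0 = 1, and there is no ∂_3, so H_2 = Z.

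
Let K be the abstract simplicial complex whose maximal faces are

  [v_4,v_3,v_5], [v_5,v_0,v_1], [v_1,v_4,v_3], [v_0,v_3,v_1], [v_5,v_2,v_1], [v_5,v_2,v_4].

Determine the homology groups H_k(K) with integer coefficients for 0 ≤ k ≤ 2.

Take the total order v_0 < v_1 < v_2 < v_3 < v_4 < v_5 on the vertex set. Then K (dimension 2) consists of the simplices:

  0-simplices (6): [v_0], [v_1], [v_2], [v_3], [v_4], [v_5]
  1-simplices (12): [v_0,v_1], [v_0,v_3], [v_0,v_5], [v_1,v_2], [v_1,v_3], [v_1,v_4], [v_1,v_5], [v_2,v_4], [v_2,v_5], [v_3,v_4], [v_3,v_5], [v_4,v_5]
  2-simplices (6): [v_0,v_1,v_3], [v_0,v_1,v_5], [v_1,v_2,v_5], [v_1,v_3,v_4], [v_2,v_4,v_5], [v_3,v_4,v_5]

Hence C_0 ≅ Z^6, C_1 ≅ Z^12, C_2 ≅ Z^6.

∂_1: C_1 → C_0 maps an edge to its endpoints' difference, ∂[p,q] = q − p.
The resulting 6×12 matrix has rank 5, and its Smith normal form has invariant factors (1,1,1,1,1).

∂_2: C_2 → C_1 acts by ∂[p,q,r] = [q,r] − [p,r] + [p,q]. For instance
  ∂[v_0,v_1,v_3] = [v_1,v_3] − [v_0,v_3] + [v_0,v_1],
  ∂[v_0,v_1,v_5] = [v_1,v_5] − [v_0,v_5] + [v_0,v_1].
The 12×6 boundary matrix has rank 6 and Smith normal form diag(1,1,1,1,1,1).

Reading off H_k = ker ∂_k / im ∂_{k+1}:

  H_0: rank C_0 − rank ∂_1 = 6 − 5 = 1, and the invariant factors of ∂_1 are all 1, so H_0 ≅ Z.
  H_1: rank ker ∂_1 − rank ∂_2 = (12 − 5) − 6 = 1, and the invariant factors of ∂_2 are all 1, so H_1 ≅ Z.
  H_2: rank ker ∂_2 − rank ∂_3 = (6 − 6) − 0 = 0, and there is no ∂_3, so H_2 ≅ 0.

H_0 ≅ Z,  H_1 ≅ Z,  H_2 = 0.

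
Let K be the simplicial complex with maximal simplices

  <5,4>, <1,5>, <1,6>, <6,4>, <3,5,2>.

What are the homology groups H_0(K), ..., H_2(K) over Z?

K has 6 vertices, 7 edges, 1 triangle.
rank ∂_0 = 0, rank ∂_1 = 5 ⇒ b_0 = 6 − 0 − 5 = 1; all invariant factors of ∂_1 are 1 so no torsion. So H_0 = Z.
rank ∂_1 = 5, rank ∂_2 = 1 ⇒ b_1 = 7 − 5 − 1 = 1; all invariant factors of ∂_2 are 1 so no torsion. So H_1 = Z.
rank ∂_2 = 1, rank ∂_3 = 0 ⇒ b_2 = 1 − 1 − 0 = 0. So H_2 = 0.

H_0 = Z,  H_1 = Z,  H_2 = 0.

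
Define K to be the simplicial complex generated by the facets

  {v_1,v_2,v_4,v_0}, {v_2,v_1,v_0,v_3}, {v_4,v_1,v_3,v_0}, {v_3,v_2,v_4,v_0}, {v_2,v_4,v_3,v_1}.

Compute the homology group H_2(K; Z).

We work with the vertex ordering v_0 < v_1 < v_2 < v_3 < v_4. The simplices of K, each written with vertices in increasing order, are:

  0-simplices (5): [v_0], [v_1], [v_2], [v_3], [v_4]
  1-simplices (10): [v_0,v_1], [v_0,v_2], [v_0,v_3], [v_0,v_4], [v_1,v_2], [v_1,v_3], [v_1,v_4], [v_2,v_3], [v_2,v_4], [v_3,v_4]
  2-simplices (10): [v_0,v_1,v_2], [v_0,v_1,v_3], [v_0,v_1,v_4], [v_0,v_2,v_3], [v_0,v_2,v_4], [v_0,v_3,v_4], [v_1,v_2,v_3], [v_1,v_2,v_4], [v_1,v_3,v_4], [v_2,v_3,v_4]
  3-simplices (5): [v_0,v_1,v_2,v_3], [v_0,v_1,v_2,v_4], [v_0,v_1,v_3,v_4], [v_0,v_2,v_3,v_4], [v_1,v_2,v_3,v_4]

Hence C_0 ≅ Z^5, C_1 ≅ Z^10, C_2 ≅ Z^10, C_3 ≅ Z^5.

The boundary map ∂_1: C_1 → C_0 sends each edge [p,q] (with p < q) to q − p. For instance
  ∂[v_0,v_2] = [v_2] − [v_0].
This gives a 5×10 integer matrix of rank 4; reducing to Smith normal form yields diagonal entries (1,1,1,1).

∂_2: C_2 → C_1 acts by ∂[p,q,r] = [q,r] − [p,r] + [p,q]. For instance
  ∂[v_0,v_1,v_3] = [v_1,v_3] − [v_0,v_3] + [v_0,v_1],
  ∂[v_0,v_1,v_4] = [v_1,v_4] − [v_0,v_4] + [v_0,v_1].
The resulting 10×10 matrix has rank 6, and its Smith normal form has invariant factors (1,1,1,1,1,1).

The boundary map ∂_3: C_3 → C_2 sends each 3-simplex σ to the alternating sum Σ_i (−1)^i (σ with its i-th vertex removed). For instance
  ∂[v_0,v_2,v_3,v_4] = [v_2,v_3,v_4] − [v_0,v_3,v_4] + [v_0,v_2,v_4] − [v_0,v_2,v_3],
  ∂[v_0,v_1,v_2,v_4] = [v_1,v_2,v_4] − [v_0,v_2,v_4] + [v_0,v_1,v_4] − [v_0,v_1,v_2].
As a 10×5 matrix over Z this has rank 4, with invariant factors (1,1,1,1).

Now H_k = ker ∂_k / im ∂_{k+1}, so:

  H_2: rank ker ∂_2 − rank ∂_3 = (10 − 6) − 4 = 0, and the invariant factors of ∂_3 are all 1, so H_2 ≅ 0.

H_2 = 0.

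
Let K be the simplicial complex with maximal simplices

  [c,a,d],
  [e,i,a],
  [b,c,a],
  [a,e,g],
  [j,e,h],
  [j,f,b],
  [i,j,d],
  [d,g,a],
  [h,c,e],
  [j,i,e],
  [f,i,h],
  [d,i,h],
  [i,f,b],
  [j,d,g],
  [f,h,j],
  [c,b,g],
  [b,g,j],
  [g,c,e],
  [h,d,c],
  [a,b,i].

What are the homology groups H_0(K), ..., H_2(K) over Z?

We work with the vertex ordering a < b < c < d < e < f < g < h < i < j. The simplices of K, each written with vertices in increasing order, are:

  0-simplices (10): a, b, c, d, e, f, g, h, i, j
  1-simplices (30): ab, ac, ad, ae, ag, ai, bc, bf, bg, bi, bj, cd, ce, cg, ch, dg, dh, di, dj, eg, eh, ei, ej, fh, fi, fj, gj, hi, hj, ij
  2-simplices (20): abc, abi, acd, adg, aeg, aei, bcg, bfi, bfj, bgj, cdh, ceg, ceh, dgj, dhi, dij, ehj, eij, fhi, fhj

so the chain groups are C_0 ≅ Z^10, C_1 ≅ Z^30, C_2 ≅ Z^20.

Boundary ∂_1: C_1 → C_0 is given by ∂[p,q] = [q] − [p]. For instance
  ∂dg = g − d.
The 10×30 boundary matrix has rank 9 and Smith normal form diag(1,1,1,1,1,1,1,1,1).

The boundary map ∂_2: C_2 → C_1 sends each 2-simplex [p,q,r] to [q,r] − [p,r] + [p,q]. For instance
  ∂dgj = gj − dj + dg,
  ∂aei = ei − ai + ae.
The 30×20 boundary matrix has rank 20 and Smith normal form diag(1,1,1,1,1,1,1,1,1,1,1,1,1,1,1,1,1,1,1,2).

From H_k ≅ ker(∂_k) / im(∂_{k+1}) we obtain:

  H_0: rank C_0 − rank ∂_1 = 10 − 9 = 1, and the invariant factors of ∂_1 are all 1, so H_0 ≅ Z.
  H_1: rank ker ∂_1 − rank ∂_2 = (30 − 9) − 20 = 1, and ∂_2 has invariant factor 2 > 1, so H_1 ≅ Z ⊕ Z/2.
  H_2: rank ker ∂_2 − rank ∂_3 = (20 − 20) − 0 = 0, and there is no ∂_3, so H_2 ≅ 0.

(K is a triangulation of the Klein bottle.)

H_0 ≅ Z,  H_1 ≅ Z ⊕ Z/2,  H_2 = 0.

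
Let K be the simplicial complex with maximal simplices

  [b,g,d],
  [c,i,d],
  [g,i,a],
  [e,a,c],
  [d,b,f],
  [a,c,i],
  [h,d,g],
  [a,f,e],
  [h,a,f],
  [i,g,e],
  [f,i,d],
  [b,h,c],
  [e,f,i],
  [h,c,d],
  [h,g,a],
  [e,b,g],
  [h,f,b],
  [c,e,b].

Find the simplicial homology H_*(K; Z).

H_0 ≅ Z,  H_1 ≅ Z ⊕ Z/2Z,  H_2 = 0.

Fix the vertex order a < b < c < d < e < f < g < h < i and write every simplex with vertices in increasing order. Then dim K = 2 and the simplices of K are:

  0-simplices (9): a, b, c, d, e, f, g, h, i
  1-simplices (27): ac, ae, af, ag, ah, ai, bc, bd, be, bf, bg, bh, cd, ce, ch, ci, df, dg, dh, di, ef, eg, ei, fh, fi, gh, gi
  2-simplices (18): ace, aci, aef, afh, agh, agi, bce, bch, bdf, bdg, beg, bfh, cdh, cdi, dfi, dgh, efi, egi

giving chain groups C_0 ≅ Z^9, C_1 ≅ Z^27, C_2 ≅ Z^18.

∂_1: C_1 → C_0 is given by ∂[p,q] = [q] − [p]. For instance
  ∂be = e − b.
The resulting 9×27 matrix has rank 8, and its Smith normal form has invariant factors (1,1,1,1,1,1,1,1).

Boundary ∂_2: C_2 → C_1 maps a triangle to the signed sum of its edges. For instance
  ∂efi = fi − ei + ef,
  ∂beg = eg − bg + be.
The 27×18 boundary matrix has rank 18 and Smith normal form diag(1,1,1,1,1,1,1,1,1,1,1,1,1,1,1,1,1,2).

Computing H_k = (kernel of ∂_k) / (image of ∂_{k+1}):

  H_0: rank C_0 − rank ∂_1 = 9 − 8 = 1, and the invariant factors of ∂_1 are all 1, so H_0 ≅ Z.
  H_1: rank ker ∂_1 − rank ∂_2 = (27 − 8) − 18 = 1, and ∂_2 has invariant factor 2 > 1, so H_1 ≅ Z ⊕ Z/2Z.
  H_2: rank ker ∂_2 − rank ∂_3 = (18 − 18) − 0 = 0, and there is no ∂_3, so H_2 ≅ 0.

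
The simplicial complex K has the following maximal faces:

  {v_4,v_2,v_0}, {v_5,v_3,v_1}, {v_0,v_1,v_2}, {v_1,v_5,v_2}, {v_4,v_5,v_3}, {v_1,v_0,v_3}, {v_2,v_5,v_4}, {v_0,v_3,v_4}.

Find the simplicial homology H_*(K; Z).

H_0 = Z,  H_1 = 0,  H_2 = Z.

We work with the vertex ordering v_0 < v_1 < v_2 < v_3 < v_4 < v_5. The simplices of K, each written with vertices in increasing order, are:

  0-simplices (6): [v_0], [v_1], [v_2], [v_3], [v_4], [v_5]
  1-simplices (12): [v_0,v_1], [v_0,v_2], [v_0,v_3], [v_0,v_4], [v_1,v_2], [v_1,v_3], [v_1,v_5], [v_2,v_4], [v_2,v_5], [v_3,v_4], [v_3,v_5], [v_4,v_5]
  2-simplices (8): [v_0,v_1,v_2], [v_0,v_1,v_3], [v_0,v_2,v_4], [v_0,v_3,v_4], [v_1,v_2,v_5], [v_1,v_3,v_5], [v_2,v_4,v_5], [v_3,v_4,v_5]

giving chain groups C_0 ≅ Z^6, C_1 ≅ Z^12, C_2 ≅ Z^8.

The boundary map ∂_1: C_1 → C_0 is given by ∂[p,q] = [q] − [p]. For instance
  ∂[v_0,v_3] = [v_3] − [v_0].
The resulting 6×12 matrix has rank 5, and its Smith normal form has invariant factors (1,1,1,1,1).

Boundary ∂_2: C_2 → C_1 acts by ∂[p,q,r] = [q,r] − [p,r] + [p,q]. For instance
  ∂[v_0,v_1,v_3] = [v_1,v_3] − [v_0,v_3] + [v_0,v_1],
  ∂[v_3,v_4,v_5] = [v_4,v_5] − [v_3,v_5] + [v_3,v_4].
This gives a 12×8 integer matrix of rank 7; reducing to Smith normal form yields diagonal entries (1,1,1,1,1,1,1).

Now H_k = ker ∂_k / im ∂_{k+1}, so:

  H_0: rank C_0 − rank ∂_1 = 6 − 5 = 1, and the invariant factors of ∂_1 are all 1, so H_0 ≅ Z.
  H_1: rank ker ∂_1 − rank ∂_2 = (12 − 5) − 7 = 0, and the invariant factors of ∂_2 are all 1, so H_1 ≅ 0.
  H_2: rank ker ∂_2 − rank ∂_3 = (8 − 7) − 0 = 1, and there is no ∂_3, so H_2 ≅ Z.

As a check, the Euler characteristic is 6 − 12 + 8 = 2, which agrees with 1 − 0 + 1 = 2.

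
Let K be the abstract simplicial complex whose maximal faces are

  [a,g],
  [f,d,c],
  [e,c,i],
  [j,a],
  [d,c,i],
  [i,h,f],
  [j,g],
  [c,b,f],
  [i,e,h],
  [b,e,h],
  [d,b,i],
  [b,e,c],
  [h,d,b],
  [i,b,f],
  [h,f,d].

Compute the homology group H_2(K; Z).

Fix the vertex order a < b < c < d < e < f < g < h < i < j and write every simplex with vertices in increasing order. Then dim K = 2 and the simplices of K are:

  0-simplices (10): a, b, c, d, e, f, g, h, i, j
  1-simplices (21): ag, aj, bc, bd, be, bf, bh, bi, cd, ce, cf, ci, df, dh, di, eh, ei, fh, fi, gj, hi
  2-simplices (12): bce, bcf, bdh, bdi, beh, bfi, cdf, cdi, cei, dfh, ehi, fhi

Hence C_0 ≅ Z^10, C_1 ≅ Z^21, C_2 ≅ Z^12.

Boundary ∂_1: C_1 → C_0 is given by ∂[p,q] = [q] − [p].
This gives a 10×21 integer matrix of rank 8; reducing to Smith normal form yields diagonal entries (1,1,1,1,1,1,1,1).

∂_2: C_2 → C_1 sends each 2-simplex [p,q,r] to [q,r] − [p,r] + [p,q]. For instance
  ∂fhi = hi − fi + fh,
  ∂dfh = fh − dh + df.
This gives a 21×12 integer matrix of rank 12; reducing to Smith normal form yields diagonal entries (1,1,1,1,1,1,1,1,1,1,1,2).

Computing H_k = (kernel of ∂_k) / (image of ∂_{k+1}):

  H_2: rank ker ∂_2 − rank ∂_3 = (12 − 12) − 0 = 0, and there is no ∂_3, so H_2 ≅ 0.

H_2 = 0.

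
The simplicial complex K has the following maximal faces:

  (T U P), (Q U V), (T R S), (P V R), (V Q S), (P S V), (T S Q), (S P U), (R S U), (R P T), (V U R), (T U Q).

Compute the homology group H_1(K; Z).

H_1 = Z_2.

Order the vertices as P < Q < R < S < T < U < V. Listing each simplex with vertices in this order, K has dimension 2 with simplices:

  0-simplices (7): P, Q, R, S, T, U, V
  1-simplices (18): PR, PS, PT, PU, PV, QS, QT, QU, QV, RS, RT, RU, RV, ST, SU, SV, TU, UV
  2-simplices (12): PRT, PRV, PSU, PSV, PTU, QST, QSV, QTU, QUV, RST, RSU, RUV

Hence C_0 ≅ Z^7, C_1 ≅ Z^18, C_2 ≅ Z^12.

∂_1: C_1 → C_0 is given by ∂[p,q] = [q] − [p]. For instance
  ∂QT = T − Q.
As a 7×18 matrix over Z this has rank 6, with invariant factors (1,1,1,1,1,1).

Boundary ∂_2: C_2 → C_1 sends each 2-simplex [p,q,r] to [q,r] − [p,r] + [p,q]. For instance
  ∂RST = ST − RT + RS,
  ∂PSV = SV − PV + PS.
The 18×12 boundary matrix has rank 12 and Smith normal form diag(1,1,1,1,1,1,1,1,1,1,1,2).

Now H_k = ker ∂_k / im ∂_{k+1}, so:

  H_1: rank ker ∂_1 − rank ∂_2 = (18 − 6) − 12 = 0, and ∂_2 has invariant factor 2 > 1, so H_1 ≅ Z_2.

(K is a triangulation of the real projective plane RP^2.)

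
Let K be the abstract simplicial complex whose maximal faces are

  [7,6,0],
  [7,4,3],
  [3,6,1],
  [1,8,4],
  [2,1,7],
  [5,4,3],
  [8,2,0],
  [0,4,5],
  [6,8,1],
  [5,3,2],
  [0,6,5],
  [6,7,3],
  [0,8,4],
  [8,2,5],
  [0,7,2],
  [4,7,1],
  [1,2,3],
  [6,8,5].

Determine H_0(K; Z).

H_0 ≅ Z.

K has 9 vertices, 27 edges, 18 triangles.
rank ∂_0 = 0, rank ∂_1 = 8 ⇒ b_0 = 9 − 0 − 8 = 1; all invariant factors of ∂_1 are 1 so no torsion. So H_0 ≅ Z.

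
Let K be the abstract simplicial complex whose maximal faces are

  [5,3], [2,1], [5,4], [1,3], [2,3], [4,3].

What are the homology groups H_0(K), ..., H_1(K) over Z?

Fix the vertex order 1 < 2 < 3 < 4 < 5 and write every simplex with vertices in increasing order. Then dim K = 1 and the simplices of K are:

  0-simplices (5): [1], [2], [3], [4], [5]
  1-simplices (6): [1,2], [1,3], [2,3], [3,4], [3,5], [4,5]

giving chain groups C_0 ≅ Z^5, C_1 ≅ Z^6.

The boundary map ∂_1: C_1 → C_0 maps an edge to its endpoints' difference, ∂[p,q] = q − p. For instance
  ∂[3,4] = [4] − [3].
This gives a 5×6 integer matrix of rank 4; reducing to Smith normal form yields diagonal entries (1,1,1,1).

Now H_k = ker ∂_k / im ∂_{k+1}, so:

  H_0: rank C_0 − rank ∂_1 = 5 − 4 = 1, and the invariant factors of ∂_1 are all 1, so H_0 = Z.
  H_1: rank ker ∂_1 − rank ∂_2 = (6 − 4) − 0 = 2, and there is no ∂_2, so H_1 = Z^2.

(K is a triangulation of a wedge of 2 circles.)

H_0 = Z,  H_1 = Z^2.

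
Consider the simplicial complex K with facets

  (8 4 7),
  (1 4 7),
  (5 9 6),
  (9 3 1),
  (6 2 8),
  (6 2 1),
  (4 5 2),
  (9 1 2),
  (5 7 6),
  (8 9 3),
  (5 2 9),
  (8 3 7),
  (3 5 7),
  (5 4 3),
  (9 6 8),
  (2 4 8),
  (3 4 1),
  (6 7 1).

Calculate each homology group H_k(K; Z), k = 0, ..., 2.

H_0 = Z,  H_1 = Z × Z/2,  H_2 = 0.

Order the vertices as 1 < 2 < 3 < 4 < 5 < 6 < 7 < 8 < 9. Listing each simplex with vertices in this order, K has dimension 2 with simplices:

  0-simplices (9): [1], [2], [3], [4], [5], [6], [7], [8], [9]
  1-simplices (27): (27 of them)
  2-simplices (18): [1,2,6], [1,2,9], [1,3,4], [1,3,9], [1,4,7], [1,6,7], [2,4,5], [2,4,8], [2,5,9], [2,6,8], [3,4,5], [3,5,7], [3,7,8], [3,8,9], [4,7,8], [5,6,7], [5,6,9], [6,8,9]

so the chain groups are C_0 ≅ Z^9, C_1 ≅ Z^27, C_2 ≅ Z^18.

Boundary ∂_1: C_1 → C_0 maps an edge to its endpoints' difference, ∂[p,q] = q − p.
As a 9×27 matrix over Z this has rank 8, with invariant factors (1,1,1,1,1,1,1,1).

∂_2: C_2 → C_1 sends each 2-simplex [p,q,r] to [q,r] − [p,r] + [p,q]. For instance
  ∂[3,7,8] = [7,8] − [3,8] + [3,7],
  ∂[1,4,7] = [4,7] − [1,7] + [1,4].
This gives a 27×18 integer matrix of rank 18; reducing to Smith normal form yields diagonal entries (1,1,1,1,1,1,1,1,1,1,1,1,1,1,1,1,1,2).

Now H_k = ker ∂_k / im ∂_{k+1}, so:

  H_0: rank C_0 − rank ∂_1 = 9 − 8 = 1, and the invariant factors of ∂_1 are all 1, so H_0 = Z.
  H_1: rank ker ∂_1 − rank ∂_2 = (27 − 8) − 18 = 1, and ∂_2 has invariant factor 2 > 1, so H_1 = Z × Z/2.
  H_2: rank ker ∂_2 − rank ∂_3 = (18 − 18) − 0 = 0, and there is no ∂_3, so H_2 = 0.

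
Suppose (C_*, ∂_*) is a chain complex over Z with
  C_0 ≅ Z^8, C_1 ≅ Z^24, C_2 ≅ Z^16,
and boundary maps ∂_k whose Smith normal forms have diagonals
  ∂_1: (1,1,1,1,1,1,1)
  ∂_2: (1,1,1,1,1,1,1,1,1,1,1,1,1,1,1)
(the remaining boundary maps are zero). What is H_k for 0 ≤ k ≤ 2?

H_0: b_0 = 8 − 0 − 7 = 1; torsion from ∂_1 factors > 1: none. So H_0 = Z.
H_1: b_1 = 24 − 7 − 15 = 2; torsion from ∂_2 factors > 1: none. So H_1 = Z^2.
H_2: b_2 = 16 − 15 − 0 = 1; torsion from ∂_3 factors > 1: none. So H_2 = Z.

H_0 = Z,  H_1 = Z^2,  H_2 = Z.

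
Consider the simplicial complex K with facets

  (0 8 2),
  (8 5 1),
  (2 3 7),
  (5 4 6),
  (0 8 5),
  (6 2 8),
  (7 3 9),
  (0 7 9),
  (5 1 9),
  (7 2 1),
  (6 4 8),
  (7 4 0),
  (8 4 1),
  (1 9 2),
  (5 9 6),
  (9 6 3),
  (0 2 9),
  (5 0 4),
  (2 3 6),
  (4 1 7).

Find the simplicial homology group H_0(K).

Fix the vertex order 0 < 1 < 2 < 3 < 4 < 5 < 6 < 7 < 8 < 9 and write every simplex with vertices in increasing order. Then dim K = 2 and the simplices of K are:

  0-simplices (10): [0], [1], [2], [3], [4], [5], [6], [7], [8], [9]
  1-simplices (30): (30 of them)
  2-simplices (20): (20 of them)

so the chain groups are C_0 ≅ Z^10, C_1 ≅ Z^30, C_2 ≅ Z^20.

Boundary ∂_1: C_1 → C_0 maps an edge to its endpoints' difference, ∂[p,q] = q − p. For instance
  ∂[0,7] = [7] − [0].
The 10×30 boundary matrix has rank 9 and Smith normal form diag(1,1,1,1,1,1,1,1,1).

The boundary map ∂_2: C_2 → C_1 sends each 2-simplex [p,q,r] to [q,r] − [p,r] + [p,q]. For instance
  ∂[1,5,9] = [5,9] − [1,9] + [1,5],
  ∂[4,5,6] = [5,6] − [4,6] + [4,5].
As a 30×20 matrix over Z this has rank 20, with invariant factors (1,1,1,1,1,1,1,1,1,1,1,1,1,1,1,1,1,1,1,2).

Now H_k = ker ∂_k / im ∂_{k+1}, so:

  H_0: rank C_0 − rank ∂_1 = 10 − 9 = 1, and the invariant factors of ∂_1 are all 1, so H_0 = Z.

H_0 = Z.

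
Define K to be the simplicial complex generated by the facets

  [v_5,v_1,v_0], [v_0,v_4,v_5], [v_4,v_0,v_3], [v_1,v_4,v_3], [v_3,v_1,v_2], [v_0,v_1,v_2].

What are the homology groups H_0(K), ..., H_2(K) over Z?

H_0 ≅ Z,  H_1 ≅ Z,  H_2 = 0.

We work with the vertex ordering v_0 < v_1 < v_2 < v_3 < v_4 < v_5. The simplices of K, each written with vertices in increasing order, are:

  0-simplices (6): [v_0], [v_1], [v_2], [v_3], [v_4], [v_5]
  1-simplices (12): [v_0,v_1], [v_0,v_2], [v_0,v_3], [v_0,v_4], [v_0,v_5], [v_1,v_2], [v_1,v_3], [v_1,v_4], [v_1,v_5], [v_2,v_3], [v_3,v_4], [v_4,v_5]
  2-simplices (6): [v_0,v_1,v_2], [v_0,v_1,v_5], [v_0,v_3,v_4], [v_0,v_4,v_5], [v_1,v_2,v_3], [v_1,v_3,v_4]

giving chain groups C_0 ≅ Z^6, C_1 ≅ Z^12, C_2 ≅ Z^6.

Boundary ∂_1: C_1 → C_0 is given by ∂[p,q] = [q] − [p]. For instance
  ∂[v_0,v_3] = [v_3] − [v_0].
As a 6×12 matrix over Z this has rank 5, with invariant factors (1,1,1,1,1).

The boundary map ∂_2: C_2 → C_1 acts by ∂[p,q,r] = [q,r] − [p,r] + [p,q]. For instance
  ∂[v_0,v_1,v_5] = [v_1,v_5] − [v_0,v_5] + [v_0,v_1],
  ∂[v_1,v_3,v_4] = [v_3,v_4] − [v_1,v_4] + [v_1,v_3].
The resulting 12×6 matrix has rank 6, and its Smith normal form has invariant factors (1,1,1,1,1,1).

Computing H_k = (kernel of ∂_k) / (image of ∂_{k+1}):

  H_0: rank C_0 − rank ∂_1 = 6 − 5 = 1, and the invariant factors of ∂_1 are all 1, so H_0 = Z.
  H_1: rank ker ∂_1 − rank ∂_2 = (12 − 5) − 6 = 1, and the invariant factors of ∂_2 are all 1, so H_1 = Z.
  H_2: rank ker ∂_2 − rank ∂_3 = (6 − 6) − 0 = 0, and there is no ∂_3, so H_2 = 0.

(K is a triangulation of the cylinder S^1 x I.)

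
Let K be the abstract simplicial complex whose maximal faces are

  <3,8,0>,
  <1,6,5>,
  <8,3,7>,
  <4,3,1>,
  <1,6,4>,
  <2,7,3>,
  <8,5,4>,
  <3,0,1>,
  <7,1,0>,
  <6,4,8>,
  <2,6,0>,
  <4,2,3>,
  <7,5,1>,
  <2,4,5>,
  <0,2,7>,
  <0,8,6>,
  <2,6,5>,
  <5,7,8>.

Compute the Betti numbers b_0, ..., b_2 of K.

b_0 = 1, b_1 = 1, b_2 = 0.

Fix the vertex order 0 < 1 < 2 < 3 < 4 < 5 < 6 < 7 < 8 and write every simplex with vertices in increasing order. Then dim K = 2 and the simplices of K are:

  0-simplices (9): [0], [1], [2], [3], [4], [5], [6], [7], [8]
  1-simplices (27): (27 of them)
  2-simplices (18): [0,1,3], [0,1,7], [0,2,6], [0,2,7], [0,3,8], [0,6,8], [1,3,4], [1,4,6], [1,5,6], [1,5,7], [2,3,4], [2,3,7], [2,4,5], [2,5,6], [3,7,8], [4,5,8], [4,6,8], [5,7,8]

giving chain groups C_0 ≅ Z^9, C_1 ≅ Z^27, C_2 ≅ Z^18.

∂_1: C_1 → C_0 maps an edge to its endpoints' difference, ∂[p,q] = q − p. For instance
  ∂[0,6] = [6] − [0].
The 9×27 boundary matrix has rank 8 and Smith normal form diag(1,1,1,1,1,1,1,1).

Boundary ∂_2: C_2 → C_1 maps a triangle to the signed sum of its edges. For instance
  ∂[2,4,5] = [4,5] − [2,5] + [2,4],
  ∂[2,5,6] = [5,6] − [2,6] + [2,5].
This gives a 27×18 integer matrix of rank 18; reducing to Smith normal form yields diagonal entries (1,1,1,1,1,1,1,1,1,1,1,1,1,1,1,1,1,2).

From H_k ≅ ker(∂_k) / im(∂_{k+1}) we obtain:

  H_0: rank C_0 − rank ∂_1 = 9 − 8 = 1, and the invariant factors of ∂_1 are all 1, so H_0 = Z.
  H_1: rank ker ∂_1 − rank ∂_2 = (27 − 8) − 18 = 1, and ∂_2 has invariant factor 2 > 1, so H_1 = Z ⊕ Z/2.
  H_2: rank ker ∂_2 − rank ∂_3 = (18 − 18) − 0 = 0, and there is no ∂_3, so H_2 = 0.

Hence the Betti numbers are b_0 = 1, b_1 = 1, b_2 = 0.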